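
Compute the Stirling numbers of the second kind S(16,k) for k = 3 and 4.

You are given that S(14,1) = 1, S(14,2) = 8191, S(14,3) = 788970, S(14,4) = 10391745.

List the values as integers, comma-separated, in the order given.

row 15: T[15][2]=2·8191+1=16383  T[15][3]=3·788970+8191=2375101  T[15][4]=4·10391745+788970=42355950
row 16: T[16][3]=3·2375101+16383=7141686  T[16][4]=4·42355950+2375101=171798901
Read S(16,3) = 7141686, S(16,4) = 171798901.

7141686, 171798901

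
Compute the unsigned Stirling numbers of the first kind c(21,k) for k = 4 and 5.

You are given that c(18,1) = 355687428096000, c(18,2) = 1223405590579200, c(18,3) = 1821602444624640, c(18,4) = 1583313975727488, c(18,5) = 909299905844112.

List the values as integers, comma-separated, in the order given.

i=19: T(19,2)=355687428096000+18·1223405590579200=22376988058521600 | T(19,3)=1223405590579200+18·1821602444624640=34012249593822720 | T(19,4)=1821602444624640+18·1583313975727488=30321254007719424 | T(19,5)=1583313975727488+18·909299905844112=17950712280921504
i=20: T(20,3)=22376988058521600+19·34012249593822720=668609730341153280 | T(20,4)=34012249593822720+19·30321254007719424=610116075740491776 | T(20,5)=30321254007719424+19·17950712280921504=371384787345228000
i=21: T(21,4)=668609730341153280+20·610116075740491776=12870931245150988800 | T(21,5)=610116075740491776+20·371384787345228000=8037811822645051776
Read c(21,4) = 12870931245150988800, c(21,5) = 8037811822645051776.

12870931245150988800, 8037811822645051776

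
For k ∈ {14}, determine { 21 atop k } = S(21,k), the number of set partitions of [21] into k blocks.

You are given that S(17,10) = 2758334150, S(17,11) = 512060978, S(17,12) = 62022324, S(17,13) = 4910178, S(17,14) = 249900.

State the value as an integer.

i=18: T(18,11)=2758334150+11·512060978=8391004908 | T(18,12)=512060978+12·62022324=1256328866 | T(18,13)=62022324+13·4910178=125854638 | T(18,14)=4910178+14·249900=8408778
i=19: T(19,12)=8391004908+12·1256328866=23466951300 | T(19,13)=1256328866+13·125854638=2892439160 | T(19,14)=125854638+14·8408778=243577530
i=20: T(20,13)=23466951300+13·2892439160=61068660380 | T(20,14)=2892439160+14·243577530=6302524580
i=21: T(21,14)=61068660380+14·6302524580=149304004500
Read S(21,14) = 149304004500.

149304004500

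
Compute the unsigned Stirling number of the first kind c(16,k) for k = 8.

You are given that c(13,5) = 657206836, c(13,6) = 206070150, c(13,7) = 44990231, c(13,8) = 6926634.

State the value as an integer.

row 14: T[14][6]=13·206070150+657206836=3336118786  T[14][7]=13·44990231+206070150=790943153  T[14][8]=13·6926634+44990231=135036473
row 15: T[15][7]=14·790943153+3336118786=14409322928  T[15][8]=14·135036473+790943153=2681453775
row 16: T[16][8]=15·2681453775+14409322928=54631129553
Read c(16,8) = 54631129553.

54631129553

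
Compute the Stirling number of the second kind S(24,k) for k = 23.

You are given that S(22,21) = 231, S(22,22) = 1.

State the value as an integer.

276

row 23: T[23][22]=22·1+231=253  T[23][23]=23·0+1=1
row 24: T[24][23]=23·1+253=276
Read S(24,23) = 276.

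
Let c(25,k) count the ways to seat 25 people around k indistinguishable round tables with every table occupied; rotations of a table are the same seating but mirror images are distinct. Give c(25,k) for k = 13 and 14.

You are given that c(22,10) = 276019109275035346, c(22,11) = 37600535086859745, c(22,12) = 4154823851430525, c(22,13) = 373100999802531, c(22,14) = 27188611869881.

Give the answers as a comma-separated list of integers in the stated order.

13990945200239106865, 1246200069070215000

@23  (23,11):37600535086859745·22+276019109275035346→1103230881185949736, (23,12):4154823851430525·22+37600535086859745→129006659818331295, (23,13):373100999802531·22+4154823851430525→12363045847086207, (23,14):27188611869881·22+373100999802531→971250460939913
@24  (24,12):129006659818331295·23+1103230881185949736→4070384057007569521, (24,13):12363045847086207·23+129006659818331295→413356714301314056, (24,14):971250460939913·23+12363045847086207→34701806448704206
@25  (25,13):413356714301314056·24+4070384057007569521→13990945200239106865, (25,14):34701806448704206·24+413356714301314056→1246200069070215000
Read c(25,13) = 13990945200239106865, c(25,14) = 1246200069070215000.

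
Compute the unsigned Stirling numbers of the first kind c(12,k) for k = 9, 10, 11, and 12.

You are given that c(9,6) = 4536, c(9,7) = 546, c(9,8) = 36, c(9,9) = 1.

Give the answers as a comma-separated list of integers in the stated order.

32670, 1925, 66, 1

row 10: T[10][7]=9·546+4536=9450  T[10][8]=9·36+546=870  T[10][9]=9·1+36=45  T[10][10]=9·0+1=1
row 11: T[11][8]=10·870+9450=18150  T[11][9]=10·45+870=1320  T[11][10]=10·1+45=55  T[11][11]=10·0+1=1
row 12: T[12][9]=11·1320+18150=32670  T[12][10]=11·55+1320=1925  T[12][11]=11·1+55=66  T[12][12]=11·0+1=1
Read c(12,9) = 32670, c(12,10) = 1925, c(12,11) = 66, c(12,12) = 1.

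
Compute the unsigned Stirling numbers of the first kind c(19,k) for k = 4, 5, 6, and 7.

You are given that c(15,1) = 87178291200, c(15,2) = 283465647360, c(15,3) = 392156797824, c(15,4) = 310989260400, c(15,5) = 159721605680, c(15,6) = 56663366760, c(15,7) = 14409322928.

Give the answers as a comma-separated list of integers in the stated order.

30321254007719424, 17950712280921504, 7551527592063024, 2353125040549984

[16] T[16,1]:15*87178291200+0=1307674368000 · T[16,2]:15*283465647360+87178291200=4339163001600 · T[16,3]:15*392156797824+283465647360=6165817614720 · T[16,4]:15*310989260400+392156797824=5056995703824 · T[16,5]:15*159721605680+310989260400=2706813345600 · T[16,6]:15*56663366760+159721605680=1009672107080 · T[16,7]:15*14409322928+56663366760=272803210680
[17] T[17,2]:16*4339163001600+1307674368000=70734282393600 · T[17,3]:16*6165817614720+4339163001600=102992244837120 · T[17,4]:16*5056995703824+6165817614720=87077748875904 · T[17,5]:16*2706813345600+5056995703824=48366009233424 · T[17,6]:16*1009672107080+2706813345600=18861567058880 · T[17,7]:16*272803210680+1009672107080=5374523477960
[18] T[18,3]:17*102992244837120+70734282393600=1821602444624640 · T[18,4]:17*87077748875904+102992244837120=1583313975727488 · T[18,5]:17*48366009233424+87077748875904=909299905844112 · T[18,6]:17*18861567058880+48366009233424=369012649234384 · T[18,7]:17*5374523477960+18861567058880=110228466184200
[19] T[19,4]:18*1583313975727488+1821602444624640=30321254007719424 · T[19,5]:18*909299905844112+1583313975727488=17950712280921504 · T[19,6]:18*369012649234384+909299905844112=7551527592063024 · T[19,7]:18*110228466184200+369012649234384=2353125040549984
Read c(19,4) = 30321254007719424, c(19,5) = 17950712280921504, c(19,6) = 7551527592063024, c(19,7) = 2353125040549984.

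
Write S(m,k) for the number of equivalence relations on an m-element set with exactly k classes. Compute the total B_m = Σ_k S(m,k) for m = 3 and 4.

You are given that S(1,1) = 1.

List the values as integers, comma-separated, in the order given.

5, 15

@2  (2,1):1·1+0→1, (2,2):0·2+1→1
@3  (3,1):1·1+0→1, (3,2):1·2+1→3, (3,3):0·3+1→1
@4  (4,1):1·1+0→1, (4,2):3·2+1→7, (4,3):1·3+3→6, (4,4):0·4+1→1
B_3 = ΣS(3,k) = 1+3+1 = 5
B_4 = ΣS(4,k) = 1+7+6+1 = 15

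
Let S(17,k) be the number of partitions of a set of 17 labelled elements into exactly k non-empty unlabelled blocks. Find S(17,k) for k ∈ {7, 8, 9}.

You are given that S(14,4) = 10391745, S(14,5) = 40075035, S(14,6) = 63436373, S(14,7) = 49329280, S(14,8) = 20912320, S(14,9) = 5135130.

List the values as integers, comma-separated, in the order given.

r15: T_15,5=5×40075035+10391745=210766920; T_15,6=6×63436373+40075035=420693273; T_15,7=7×49329280+63436373=408741333; T_15,8=8×20912320+49329280=216627840; T_15,9=9×5135130+20912320=67128490
r16: T_16,6=6×420693273+210766920=2734926558; T_16,7=7×408741333+420693273=3281882604; T_16,8=8×216627840+408741333=2141764053; T_16,9=9×67128490+216627840=820784250
r17: T_17,7=7×3281882604+2734926558=25708104786; T_17,8=8×2141764053+3281882604=20415995028; T_17,9=9×820784250+2141764053=9528822303
Read S(17,7) = 25708104786, S(17,8) = 20415995028, S(17,9) = 9528822303.

25708104786, 20415995028, 9528822303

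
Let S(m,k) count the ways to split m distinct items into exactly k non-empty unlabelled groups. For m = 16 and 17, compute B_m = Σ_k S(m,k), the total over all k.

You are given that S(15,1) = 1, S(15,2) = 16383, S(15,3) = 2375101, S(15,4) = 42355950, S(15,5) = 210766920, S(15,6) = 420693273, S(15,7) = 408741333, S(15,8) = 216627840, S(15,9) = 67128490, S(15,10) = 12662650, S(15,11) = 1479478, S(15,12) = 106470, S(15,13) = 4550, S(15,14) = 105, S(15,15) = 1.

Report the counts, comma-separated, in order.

10480142147, 82864869804

row 16: T[16][1]=1·1+0=1  T[16][2]=2·16383+1=32767  T[16][3]=3·2375101+16383=7141686  T[16][4]=4·42355950+2375101=171798901  T[16][5]=5·210766920+42355950=1096190550  T[16][6]=6·420693273+210766920=2734926558  T[16][7]=7·408741333+420693273=3281882604  T[16][8]=8·216627840+408741333=2141764053  T[16][9]=9·67128490+216627840=820784250  T[16][10]=10·12662650+67128490=193754990  T[16][11]=11·1479478+12662650=28936908  T[16][12]=12·106470+1479478=2757118  T[16][13]=13·4550+106470=165620  T[16][14]=14·105+4550=6020  T[16][15]=15·1+105=120  T[16][16]=16·0+1=1
row 17: T[17][1]=1·1+0=1  T[17][2]=2·32767+1=65535  T[17][3]=3·7141686+32767=21457825  T[17][4]=4·171798901+7141686=694337290  T[17][5]=5·1096190550+171798901=5652751651  T[17][6]=6·2734926558+1096190550=17505749898  T[17][7]=7·3281882604+2734926558=25708104786  T[17][8]=8·2141764053+3281882604=20415995028  T[17][9]=9·820784250+2141764053=9528822303  T[17][10]=10·193754990+820784250=2758334150  T[17][11]=11·28936908+193754990=512060978  T[17][12]=12·2757118+28936908=62022324  T[17][13]=13·165620+2757118=4910178  T[17][14]=14·6020+165620=249900  T[17][15]=15·120+6020=7820  T[17][16]=16·1+120=136  T[17][17]=17·0+1=1
B_16 = ΣS(16,k) = 1+32767+7141686+171798901+1096190550+2734926558+3281882604+2141764053+820784250+193754990+28936908+2757118+165620+6020+120+1 = 10480142147
B_17 = ΣS(17,k) = 1+65535+21457825+694337290+5652751651+17505749898+25708104786+20415995028+9528822303+2758334150+512060978+62022324+4910178+249900+7820+136+1 = 82864869804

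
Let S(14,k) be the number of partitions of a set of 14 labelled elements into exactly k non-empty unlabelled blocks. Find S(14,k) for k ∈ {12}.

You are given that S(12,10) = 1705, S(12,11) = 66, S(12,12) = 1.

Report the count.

@13  (13,11):66·11+1705→2431, (13,12):1·12+66→78
@14  (14,12):78·12+2431→3367
Read S(14,12) = 3367.

3367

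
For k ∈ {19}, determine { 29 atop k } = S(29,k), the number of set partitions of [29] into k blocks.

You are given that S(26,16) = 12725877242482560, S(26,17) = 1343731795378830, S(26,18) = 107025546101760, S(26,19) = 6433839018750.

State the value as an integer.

239332331869053150

row 27: T[27][17]=17·1343731795378830+12725877242482560=35569317763922670  T[27][18]=18·107025546101760+1343731795378830=3270191625210510  T[27][19]=19·6433839018750+107025546101760=229268487458010
row 28: T[28][18]=18·3270191625210510+35569317763922670=94432767017711850  T[28][19]=19·229268487458010+3270191625210510=7626292886912700
row 29: T[29][19]=19·7626292886912700+94432767017711850=239332331869053150
Read S(29,19) = 239332331869053150.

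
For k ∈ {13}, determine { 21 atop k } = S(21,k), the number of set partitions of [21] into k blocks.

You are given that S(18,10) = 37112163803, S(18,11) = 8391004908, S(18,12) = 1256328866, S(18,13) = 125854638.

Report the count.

r19: T_19,11=11×8391004908+37112163803=129413217791; T_19,12=12×1256328866+8391004908=23466951300; T_19,13=13×125854638+1256328866=2892439160
r20: T_20,12=12×23466951300+129413217791=411016633391; T_20,13=13×2892439160+23466951300=61068660380
r21: T_21,13=13×61068660380+411016633391=1204909218331
Read S(21,13) = 1204909218331.

1204909218331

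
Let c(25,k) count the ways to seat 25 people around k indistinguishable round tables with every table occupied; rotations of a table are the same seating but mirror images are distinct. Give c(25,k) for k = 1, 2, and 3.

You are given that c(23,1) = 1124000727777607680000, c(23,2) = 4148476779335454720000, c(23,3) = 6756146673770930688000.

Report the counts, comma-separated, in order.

620448401733239439360000, 2342787216398718566400000, 3925495373278097719296000

[24] T[24,1]:23*1124000727777607680000+0=25852016738884976640000 · T[24,2]:23*4148476779335454720000+1124000727777607680000=96538966652493066240000 · T[24,3]:23*6756146673770930688000+4148476779335454720000=159539850276066860544000
[25] T[25,1]:24*25852016738884976640000+0=620448401733239439360000 · T[25,2]:24*96538966652493066240000+25852016738884976640000=2342787216398718566400000 · T[25,3]:24*159539850276066860544000+96538966652493066240000=3925495373278097719296000
Read c(25,1) = 620448401733239439360000, c(25,2) = 2342787216398718566400000, c(25,3) = 3925495373278097719296000.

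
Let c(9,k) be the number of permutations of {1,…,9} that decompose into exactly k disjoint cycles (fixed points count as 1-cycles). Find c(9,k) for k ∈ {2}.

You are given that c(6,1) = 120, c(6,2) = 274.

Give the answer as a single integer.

109584

row 7: T[7][1]=6·120+0=720  T[7][2]=6·274+120=1764
row 8: T[8][1]=7·720+0=5040  T[8][2]=7·1764+720=13068
row 9: T[9][2]=8·13068+5040=109584
Read c(9,2) = 109584.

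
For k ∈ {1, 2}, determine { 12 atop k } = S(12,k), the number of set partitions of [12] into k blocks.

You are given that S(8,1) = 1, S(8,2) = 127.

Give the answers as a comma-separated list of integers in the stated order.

r9: T_9,1=1×1+0=1; T_9,2=2×127+1=255
r10: T_10,1=1×1+0=1; T_10,2=2×255+1=511
r11: T_11,1=1×1+0=1; T_11,2=2×511+1=1023
r12: T_12,1=1×1+0=1; T_12,2=2×1023+1=2047
Read S(12,1) = 1, S(12,2) = 2047.

1, 2047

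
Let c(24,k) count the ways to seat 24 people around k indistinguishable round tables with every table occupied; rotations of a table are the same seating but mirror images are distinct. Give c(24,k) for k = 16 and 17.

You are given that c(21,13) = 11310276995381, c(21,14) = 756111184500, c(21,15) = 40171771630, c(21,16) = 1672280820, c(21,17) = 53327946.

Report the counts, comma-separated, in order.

137272511800831, 6400590336096

[22] T[22,14]:21*756111184500+11310276995381=27188611869881 · T[22,15]:21*40171771630+756111184500=1599718388730 · T[22,16]:21*1672280820+40171771630=75289668850 · T[22,17]:21*53327946+1672280820=2792167686
[23] T[23,15]:22*1599718388730+27188611869881=62382416421941 · T[23,16]:22*75289668850+1599718388730=3256091103430 · T[23,17]:22*2792167686+75289668850=136717357942
[24] T[24,16]:23*3256091103430+62382416421941=137272511800831 · T[24,17]:23*136717357942+3256091103430=6400590336096
Read c(24,16) = 137272511800831, c(24,17) = 6400590336096.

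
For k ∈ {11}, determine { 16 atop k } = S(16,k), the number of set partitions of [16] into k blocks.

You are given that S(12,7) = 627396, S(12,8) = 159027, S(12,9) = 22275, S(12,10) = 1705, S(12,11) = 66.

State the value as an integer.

@13  (13,8):159027·8+627396→1899612, (13,9):22275·9+159027→359502, (13,10):1705·10+22275→39325, (13,11):66·11+1705→2431
@14  (14,9):359502·9+1899612→5135130, (14,10):39325·10+359502→752752, (14,11):2431·11+39325→66066
@15  (15,10):752752·10+5135130→12662650, (15,11):66066·11+752752→1479478
@16  (16,11):1479478·11+12662650→28936908
Read S(16,11) = 28936908.

28936908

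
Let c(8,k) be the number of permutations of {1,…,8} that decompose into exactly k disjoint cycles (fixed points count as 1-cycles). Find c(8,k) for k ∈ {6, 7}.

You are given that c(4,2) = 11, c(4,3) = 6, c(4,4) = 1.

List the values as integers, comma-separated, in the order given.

[5] T[5,3]:4*6+11=35 · T[5,4]:4*1+6=10 · T[5,5]:4*0+1=1
[6] T[6,4]:5*10+35=85 · T[6,5]:5*1+10=15 · T[6,6]:5*0+1=1
[7] T[7,5]:6*15+85=175 · T[7,6]:6*1+15=21 · T[7,7]:6*0+1=1
[8] T[8,6]:7*21+175=322 · T[8,7]:7*1+21=28
Read c(8,6) = 322, c(8,7) = 28.

322, 28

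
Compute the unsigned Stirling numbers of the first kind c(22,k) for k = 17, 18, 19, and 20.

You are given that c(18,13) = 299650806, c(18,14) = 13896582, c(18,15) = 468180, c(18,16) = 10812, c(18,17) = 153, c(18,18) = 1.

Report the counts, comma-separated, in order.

2792167686, 79721796, 1689765, 25025

row 19: T[19][14]=18·13896582+299650806=549789282  T[19][15]=18·468180+13896582=22323822  T[19][16]=18·10812+468180=662796  T[19][17]=18·153+10812=13566  T[19][18]=18·1+153=171  T[19][19]=18·0+1=1
row 20: T[20][15]=19·22323822+549789282=973941900  T[20][16]=19·662796+22323822=34916946  T[20][17]=19·13566+662796=920550  T[20][18]=19·171+13566=16815  T[20][19]=19·1+171=190  T[20][20]=19·0+1=1
row 21: T[21][16]=20·34916946+973941900=1672280820  T[21][17]=20·920550+34916946=53327946  T[21][18]=20·16815+920550=1256850  T[21][19]=20·190+16815=20615  T[21][20]=20·1+190=210
row 22: T[22][17]=21·53327946+1672280820=2792167686  T[22][18]=21·1256850+53327946=79721796  T[22][19]=21·20615+1256850=1689765  T[22][20]=21·210+20615=25025
Read c(22,17) = 2792167686, c(22,18) = 79721796, c(22,19) = 1689765, c(22,20) = 25025.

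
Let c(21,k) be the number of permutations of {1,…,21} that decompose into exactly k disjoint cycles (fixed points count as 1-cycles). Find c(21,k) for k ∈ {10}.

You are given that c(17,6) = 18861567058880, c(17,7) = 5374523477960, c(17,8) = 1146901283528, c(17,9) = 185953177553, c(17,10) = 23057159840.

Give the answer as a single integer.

10142299865511450

@18  (18,7):5374523477960·17+18861567058880→110228466184200, (18,8):1146901283528·17+5374523477960→24871845297936, (18,9):185953177553·17+1146901283528→4308105301929, (18,10):23057159840·17+185953177553→577924894833
@19  (19,8):24871845297936·18+110228466184200→557921681547048, (19,9):4308105301929·18+24871845297936→102417740732658, (19,10):577924894833·18+4308105301929→14710753408923
@20  (20,9):102417740732658·19+557921681547048→2503858755467550, (20,10):14710753408923·19+102417740732658→381922055502195
@21  (21,10):381922055502195·20+2503858755467550→10142299865511450
Read c(21,10) = 10142299865511450.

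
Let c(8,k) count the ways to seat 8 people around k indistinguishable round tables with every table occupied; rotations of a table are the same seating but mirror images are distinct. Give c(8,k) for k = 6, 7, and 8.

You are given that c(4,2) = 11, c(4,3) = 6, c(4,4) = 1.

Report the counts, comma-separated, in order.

[5] T[5,3]:4*6+11=35 · T[5,4]:4*1+6=10 · T[5,5]:4*0+1=1
[6] T[6,4]:5*10+35=85 · T[6,5]:5*1+10=15 · T[6,6]:5*0+1=1
[7] T[7,5]:6*15+85=175 · T[7,6]:6*1+15=21 · T[7,7]:6*0+1=1
[8] T[8,6]:7*21+175=322 · T[8,7]:7*1+21=28 · T[8,8]:7*0+1=1
Read c(8,6) = 322, c(8,7) = 28, c(8,8) = 1.

322, 28, 1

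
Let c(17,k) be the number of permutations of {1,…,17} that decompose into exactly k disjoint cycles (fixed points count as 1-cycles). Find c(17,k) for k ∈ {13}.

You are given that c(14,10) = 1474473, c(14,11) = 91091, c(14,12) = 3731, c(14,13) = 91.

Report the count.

8394022

[15] T[15,11]:14*91091+1474473=2749747 · T[15,12]:14*3731+91091=143325 · T[15,13]:14*91+3731=5005
[16] T[16,12]:15*143325+2749747=4899622 · T[16,13]:15*5005+143325=218400
[17] T[17,13]:16*218400+4899622=8394022
Read c(17,13) = 8394022.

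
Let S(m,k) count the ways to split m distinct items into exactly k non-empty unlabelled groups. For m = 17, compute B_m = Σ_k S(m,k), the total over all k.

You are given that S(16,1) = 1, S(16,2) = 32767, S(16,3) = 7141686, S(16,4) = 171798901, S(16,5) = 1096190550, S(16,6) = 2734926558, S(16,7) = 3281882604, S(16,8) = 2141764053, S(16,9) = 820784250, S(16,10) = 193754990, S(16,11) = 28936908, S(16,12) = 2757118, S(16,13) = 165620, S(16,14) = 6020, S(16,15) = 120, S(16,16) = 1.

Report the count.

82864869804

[17] T[17,1]:1*1+0=1 · T[17,2]:2*32767+1=65535 · T[17,3]:3*7141686+32767=21457825 · T[17,4]:4*171798901+7141686=694337290 · T[17,5]:5*1096190550+171798901=5652751651 · T[17,6]:6*2734926558+1096190550=17505749898 · T[17,7]:7*3281882604+2734926558=25708104786 · T[17,8]:8*2141764053+3281882604=20415995028 · T[17,9]:9*820784250+2141764053=9528822303 · T[17,10]:10*193754990+820784250=2758334150 · T[17,11]:11*28936908+193754990=512060978 · T[17,12]:12*2757118+28936908=62022324 · T[17,13]:13*165620+2757118=4910178 · T[17,14]:14*6020+165620=249900 · T[17,15]:15*120+6020=7820 · T[17,16]:16*1+120=136 · T[17,17]:17*0+1=1
B_17 = ΣS(17,k) = 1+65535+21457825+694337290+5652751651+17505749898+25708104786+20415995028+9528822303+2758334150+512060978+62022324+4910178+249900+7820+136+1 = 82864869804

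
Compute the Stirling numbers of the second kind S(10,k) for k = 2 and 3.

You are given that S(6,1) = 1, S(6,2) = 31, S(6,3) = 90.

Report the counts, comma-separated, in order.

i=7: T(7,1)=0+1·1=1 | T(7,2)=1+2·31=63 | T(7,3)=31+3·90=301
i=8: T(8,1)=0+1·1=1 | T(8,2)=1+2·63=127 | T(8,3)=63+3·301=966
i=9: T(9,1)=0+1·1=1 | T(9,2)=1+2·127=255 | T(9,3)=127+3·966=3025
i=10: T(10,2)=1+2·255=511 | T(10,3)=255+3·3025=9330
Read S(10,2) = 511, S(10,3) = 9330.

511, 9330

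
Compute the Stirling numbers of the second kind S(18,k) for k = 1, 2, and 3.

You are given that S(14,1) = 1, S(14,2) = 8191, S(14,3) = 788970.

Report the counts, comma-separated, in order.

i=15: T(15,1)=0+1·1=1 | T(15,2)=1+2·8191=16383 | T(15,3)=8191+3·788970=2375101
i=16: T(16,1)=0+1·1=1 | T(16,2)=1+2·16383=32767 | T(16,3)=16383+3·2375101=7141686
i=17: T(17,1)=0+1·1=1 | T(17,2)=1+2·32767=65535 | T(17,3)=32767+3·7141686=21457825
i=18: T(18,1)=0+1·1=1 | T(18,2)=1+2·65535=131071 | T(18,3)=65535+3·21457825=64439010
Read S(18,1) = 1, S(18,2) = 131071, S(18,3) = 64439010.

1, 131071, 64439010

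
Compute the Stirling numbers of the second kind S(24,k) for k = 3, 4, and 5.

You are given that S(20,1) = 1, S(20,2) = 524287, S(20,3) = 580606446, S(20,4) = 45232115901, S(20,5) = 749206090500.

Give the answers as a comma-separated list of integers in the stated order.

i=21: T(21,1)=0+1·1=1 | T(21,2)=1+2·524287=1048575 | T(21,3)=524287+3·580606446=1742343625 | T(21,4)=580606446+4·45232115901=181509070050 | T(21,5)=45232115901+5·749206090500=3791262568401
i=22: T(22,1)=0+1·1=1 | T(22,2)=1+2·1048575=2097151 | T(22,3)=1048575+3·1742343625=5228079450 | T(22,4)=1742343625+4·181509070050=727778623825 | T(22,5)=181509070050+5·3791262568401=19137821912055
i=23: T(23,2)=1+2·2097151=4194303 | T(23,3)=2097151+3·5228079450=15686335501 | T(23,4)=5228079450+4·727778623825=2916342574750 | T(23,5)=727778623825+5·19137821912055=96416888184100
i=24: T(24,3)=4194303+3·15686335501=47063200806 | T(24,4)=15686335501+4·2916342574750=11681056634501 | T(24,5)=2916342574750+5·96416888184100=485000783495250
Read S(24,3) = 47063200806, S(24,4) = 11681056634501, S(24,5) = 485000783495250.

47063200806, 11681056634501, 485000783495250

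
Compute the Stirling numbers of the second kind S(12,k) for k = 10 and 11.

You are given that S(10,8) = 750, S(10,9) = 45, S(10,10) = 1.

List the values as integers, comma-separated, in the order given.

row 11: T[11][9]=9·45+750=1155  T[11][10]=10·1+45=55  T[11][11]=11·0+1=1
row 12: T[12][10]=10·55+1155=1705  T[12][11]=11·1+55=66
Read S(12,10) = 1705, S(12,11) = 66.

1705, 66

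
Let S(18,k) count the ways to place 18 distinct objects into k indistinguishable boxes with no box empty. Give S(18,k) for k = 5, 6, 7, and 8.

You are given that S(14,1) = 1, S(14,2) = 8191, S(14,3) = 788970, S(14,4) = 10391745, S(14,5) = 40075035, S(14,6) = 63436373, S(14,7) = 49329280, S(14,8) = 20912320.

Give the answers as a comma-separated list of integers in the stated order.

@15  (15,2):8191·2+1→16383, (15,3):788970·3+8191→2375101, (15,4):10391745·4+788970→42355950, (15,5):40075035·5+10391745→210766920, (15,6):63436373·6+40075035→420693273, (15,7):49329280·7+63436373→408741333, (15,8):20912320·8+49329280→216627840
@16  (16,3):2375101·3+16383→7141686, (16,4):42355950·4+2375101→171798901, (16,5):210766920·5+42355950→1096190550, (16,6):420693273·6+210766920→2734926558, (16,7):408741333·7+420693273→3281882604, (16,8):216627840·8+408741333→2141764053
@17  (17,4):171798901·4+7141686→694337290, (17,5):1096190550·5+171798901→5652751651, (17,6):2734926558·6+1096190550→17505749898, (17,7):3281882604·7+2734926558→25708104786, (17,8):2141764053·8+3281882604→20415995028
@18  (18,5):5652751651·5+694337290→28958095545, (18,6):17505749898·6+5652751651→110687251039, (18,7):25708104786·7+17505749898→197462483400, (18,8):20415995028·8+25708104786→189036065010
Read S(18,5) = 28958095545, S(18,6) = 110687251039, S(18,7) = 197462483400, S(18,8) = 189036065010.

28958095545, 110687251039, 197462483400, 189036065010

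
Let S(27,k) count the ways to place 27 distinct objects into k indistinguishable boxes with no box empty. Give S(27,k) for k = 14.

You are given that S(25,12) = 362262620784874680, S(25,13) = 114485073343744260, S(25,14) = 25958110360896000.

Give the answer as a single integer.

r26: T_26,13=13×114485073343744260+362262620784874680=1850568574253550060; T_26,14=14×25958110360896000+114485073343744260=477898618396288260
r27: T_27,14=14×477898618396288260+1850568574253550060=8541149231801585700
Read S(27,14) = 8541149231801585700.

8541149231801585700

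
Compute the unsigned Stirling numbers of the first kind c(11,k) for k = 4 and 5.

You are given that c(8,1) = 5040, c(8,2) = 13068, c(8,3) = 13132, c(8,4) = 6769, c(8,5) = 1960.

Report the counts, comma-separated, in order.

row 9: T[9][2]=8·13068+5040=109584  T[9][3]=8·13132+13068=118124  T[9][4]=8·6769+13132=67284  T[9][5]=8·1960+6769=22449
row 10: T[10][3]=9·118124+109584=1172700  T[10][4]=9·67284+118124=723680  T[10][5]=9·22449+67284=269325
row 11: T[11][4]=10·723680+1172700=8409500  T[11][5]=10·269325+723680=3416930
Read c(11,4) = 8409500, c(11,5) = 3416930.

8409500, 3416930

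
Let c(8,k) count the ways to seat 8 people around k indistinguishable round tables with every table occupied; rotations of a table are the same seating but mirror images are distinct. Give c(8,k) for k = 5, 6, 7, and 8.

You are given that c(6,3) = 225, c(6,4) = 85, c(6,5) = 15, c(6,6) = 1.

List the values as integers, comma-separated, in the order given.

1960, 322, 28, 1

i=7: T(7,4)=225+6·85=735 | T(7,5)=85+6·15=175 | T(7,6)=15+6·1=21 | T(7,7)=1+6·0=1
i=8: T(8,5)=735+7·175=1960 | T(8,6)=175+7·21=322 | T(8,7)=21+7·1=28 | T(8,8)=1+7·0=1
Read c(8,5) = 1960, c(8,6) = 322, c(8,7) = 28, c(8,8) = 1.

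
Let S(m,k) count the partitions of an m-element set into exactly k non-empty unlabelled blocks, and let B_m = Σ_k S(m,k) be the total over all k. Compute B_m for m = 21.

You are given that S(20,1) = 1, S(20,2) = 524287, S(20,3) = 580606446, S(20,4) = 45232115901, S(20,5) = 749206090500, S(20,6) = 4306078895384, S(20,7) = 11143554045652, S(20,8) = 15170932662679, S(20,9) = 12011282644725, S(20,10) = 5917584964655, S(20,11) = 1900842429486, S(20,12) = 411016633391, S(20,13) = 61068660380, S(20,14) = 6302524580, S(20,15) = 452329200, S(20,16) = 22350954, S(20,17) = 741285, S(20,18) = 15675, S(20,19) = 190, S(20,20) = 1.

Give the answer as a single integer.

@21  (21,1):1·1+0→1, (21,2):524287·2+1→1048575, (21,3):580606446·3+524287→1742343625, (21,4):45232115901·4+580606446→181509070050, (21,5):749206090500·5+45232115901→3791262568401, (21,6):4306078895384·6+749206090500→26585679462804, (21,7):11143554045652·7+4306078895384→82310957214948, (21,8):15170932662679·8+11143554045652→132511015347084, (21,9):12011282644725·9+15170932662679→123272476465204, (21,10):5917584964655·10+12011282644725→71187132291275, (21,11):1900842429486·11+5917584964655→26826851689001, (21,12):411016633391·12+1900842429486→6833042030178, (21,13):61068660380·13+411016633391→1204909218331, (21,14):6302524580·14+61068660380→149304004500, (21,15):452329200·15+6302524580→13087462580, (21,16):22350954·16+452329200→809944464, (21,17):741285·17+22350954→34952799, (21,18):15675·18+741285→1023435, (21,19):190·19+15675→19285, (21,20):1·20+190→210, (21,21):0·21+1→1
B_21 = ΣS(21,k) = 1+1048575+1742343625+181509070050+3791262568401+26585679462804+82310957214948+132511015347084+123272476465204+71187132291275+26826851689001+6833042030178+1204909218331+149304004500+13087462580+809944464+34952799+1023435+19285+210+1 = 474869816156751

474869816156751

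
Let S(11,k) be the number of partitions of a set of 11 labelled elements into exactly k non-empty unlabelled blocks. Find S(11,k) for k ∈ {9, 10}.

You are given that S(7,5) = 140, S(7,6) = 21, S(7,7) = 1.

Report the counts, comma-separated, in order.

1155, 55

i=8: T(8,6)=140+6·21=266 | T(8,7)=21+7·1=28 | T(8,8)=1+8·0=1
i=9: T(9,7)=266+7·28=462 | T(9,8)=28+8·1=36 | T(9,9)=1+9·0=1
i=10: T(10,8)=462+8·36=750 | T(10,9)=36+9·1=45 | T(10,10)=1+10·0=1
i=11: T(11,9)=750+9·45=1155 | T(11,10)=45+10·1=55
Read S(11,9) = 1155, S(11,10) = 55.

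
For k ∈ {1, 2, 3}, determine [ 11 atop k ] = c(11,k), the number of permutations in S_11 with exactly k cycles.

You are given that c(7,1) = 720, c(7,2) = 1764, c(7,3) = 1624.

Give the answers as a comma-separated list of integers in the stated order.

3628800, 10628640, 12753576

row 8: T[8][1]=7·720+0=5040  T[8][2]=7·1764+720=13068  T[8][3]=7·1624+1764=13132
row 9: T[9][1]=8·5040+0=40320  T[9][2]=8·13068+5040=109584  T[9][3]=8·13132+13068=118124
row 10: T[10][1]=9·40320+0=362880  T[10][2]=9·109584+40320=1026576  T[10][3]=9·118124+109584=1172700
row 11: T[11][1]=10·362880+0=3628800  T[11][2]=10·1026576+362880=10628640  T[11][3]=10·1172700+1026576=12753576
Read c(11,1) = 3628800, c(11,2) = 10628640, c(11,3) = 12753576.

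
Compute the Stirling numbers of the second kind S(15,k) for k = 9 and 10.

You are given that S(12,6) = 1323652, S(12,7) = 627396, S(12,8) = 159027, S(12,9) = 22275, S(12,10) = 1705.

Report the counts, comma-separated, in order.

row 13: T[13][7]=7·627396+1323652=5715424  T[13][8]=8·159027+627396=1899612  T[13][9]=9·22275+159027=359502  T[13][10]=10·1705+22275=39325
row 14: T[14][8]=8·1899612+5715424=20912320  T[14][9]=9·359502+1899612=5135130  T[14][10]=10·39325+359502=752752
row 15: T[15][9]=9·5135130+20912320=67128490  T[15][10]=10·752752+5135130=12662650
Read S(15,9) = 67128490, S(15,10) = 12662650.

67128490, 12662650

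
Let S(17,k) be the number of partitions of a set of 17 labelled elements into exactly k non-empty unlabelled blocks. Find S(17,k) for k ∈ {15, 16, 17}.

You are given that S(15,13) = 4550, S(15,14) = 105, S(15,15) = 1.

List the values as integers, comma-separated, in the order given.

[16] T[16,14]:14*105+4550=6020 · T[16,15]:15*1+105=120 · T[16,16]:16*0+1=1
[17] T[17,15]:15*120+6020=7820 · T[17,16]:16*1+120=136 · T[17,17]:17*0+1=1
Read S(17,15) = 7820, S(17,16) = 136, S(17,17) = 1.

7820, 136, 1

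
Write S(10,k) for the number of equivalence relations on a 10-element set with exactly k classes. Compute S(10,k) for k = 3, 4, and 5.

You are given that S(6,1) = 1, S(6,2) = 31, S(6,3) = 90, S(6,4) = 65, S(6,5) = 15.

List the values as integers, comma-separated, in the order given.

i=7: T(7,1)=0+1·1=1 | T(7,2)=1+2·31=63 | T(7,3)=31+3·90=301 | T(7,4)=90+4·65=350 | T(7,5)=65+5·15=140
i=8: T(8,1)=0+1·1=1 | T(8,2)=1+2·63=127 | T(8,3)=63+3·301=966 | T(8,4)=301+4·350=1701 | T(8,5)=350+5·140=1050
i=9: T(9,2)=1+2·127=255 | T(9,3)=127+3·966=3025 | T(9,4)=966+4·1701=7770 | T(9,5)=1701+5·1050=6951
i=10: T(10,3)=255+3·3025=9330 | T(10,4)=3025+4·7770=34105 | T(10,5)=7770+5·6951=42525
Read S(10,3) = 9330, S(10,4) = 34105, S(10,5) = 42525.

9330, 34105, 42525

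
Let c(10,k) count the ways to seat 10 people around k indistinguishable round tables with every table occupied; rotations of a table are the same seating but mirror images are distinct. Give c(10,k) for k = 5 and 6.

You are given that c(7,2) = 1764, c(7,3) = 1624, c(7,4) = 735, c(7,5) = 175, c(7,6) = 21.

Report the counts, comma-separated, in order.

269325, 63273

[8] T[8,3]:7*1624+1764=13132 · T[8,4]:7*735+1624=6769 · T[8,5]:7*175+735=1960 · T[8,6]:7*21+175=322
[9] T[9,4]:8*6769+13132=67284 · T[9,5]:8*1960+6769=22449 · T[9,6]:8*322+1960=4536
[10] T[10,5]:9*22449+67284=269325 · T[10,6]:9*4536+22449=63273
Read c(10,5) = 269325, c(10,6) = 63273.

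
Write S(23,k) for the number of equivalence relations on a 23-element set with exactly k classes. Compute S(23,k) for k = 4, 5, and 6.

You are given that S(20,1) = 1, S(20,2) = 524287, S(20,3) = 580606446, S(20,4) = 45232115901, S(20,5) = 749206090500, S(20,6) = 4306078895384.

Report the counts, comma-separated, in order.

2916342574750, 96416888184100, 998969857983405

r21: T_21,2=2×524287+1=1048575; T_21,3=3×580606446+524287=1742343625; T_21,4=4×45232115901+580606446=181509070050; T_21,5=5×749206090500+45232115901=3791262568401; T_21,6=6×4306078895384+749206090500=26585679462804
r22: T_22,3=3×1742343625+1048575=5228079450; T_22,4=4×181509070050+1742343625=727778623825; T_22,5=5×3791262568401+181509070050=19137821912055; T_22,6=6×26585679462804+3791262568401=163305339345225
r23: T_23,4=4×727778623825+5228079450=2916342574750; T_23,5=5×19137821912055+727778623825=96416888184100; T_23,6=6×163305339345225+19137821912055=998969857983405
Read S(23,4) = 2916342574750, S(23,5) = 96416888184100, S(23,6) = 998969857983405.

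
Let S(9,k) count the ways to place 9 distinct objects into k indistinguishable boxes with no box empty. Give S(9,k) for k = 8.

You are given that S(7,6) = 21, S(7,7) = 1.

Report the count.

36

[8] T[8,7]:7*1+21=28 · T[8,8]:8*0+1=1
[9] T[9,8]:8*1+28=36
Read S(9,8) = 36.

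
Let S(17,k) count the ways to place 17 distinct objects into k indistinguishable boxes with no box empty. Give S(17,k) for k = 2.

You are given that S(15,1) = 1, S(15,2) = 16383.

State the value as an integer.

@16  (16,1):1·1+0→1, (16,2):16383·2+1→32767
@17  (17,2):32767·2+1→65535
Read S(17,2) = 65535.

65535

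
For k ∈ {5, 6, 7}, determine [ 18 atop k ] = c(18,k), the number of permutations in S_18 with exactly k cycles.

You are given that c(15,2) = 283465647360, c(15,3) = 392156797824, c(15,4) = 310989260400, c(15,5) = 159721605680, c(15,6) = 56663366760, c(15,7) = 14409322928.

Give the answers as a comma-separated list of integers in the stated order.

r16: T_16,3=15×392156797824+283465647360=6165817614720; T_16,4=15×310989260400+392156797824=5056995703824; T_16,5=15×159721605680+310989260400=2706813345600; T_16,6=15×56663366760+159721605680=1009672107080; T_16,7=15×14409322928+56663366760=272803210680
r17: T_17,4=16×5056995703824+6165817614720=87077748875904; T_17,5=16×2706813345600+5056995703824=48366009233424; T_17,6=16×1009672107080+2706813345600=18861567058880; T_17,7=16×272803210680+1009672107080=5374523477960
r18: T_18,5=17×48366009233424+87077748875904=909299905844112; T_18,6=17×18861567058880+48366009233424=369012649234384; T_18,7=17×5374523477960+18861567058880=110228466184200
Read c(18,5) = 909299905844112, c(18,6) = 369012649234384, c(18,7) = 110228466184200.

909299905844112, 369012649234384, 110228466184200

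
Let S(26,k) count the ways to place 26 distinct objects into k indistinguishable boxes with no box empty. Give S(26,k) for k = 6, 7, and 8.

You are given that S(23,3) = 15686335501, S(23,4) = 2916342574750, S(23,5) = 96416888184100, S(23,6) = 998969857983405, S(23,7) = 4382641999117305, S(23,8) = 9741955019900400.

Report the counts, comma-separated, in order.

224595186974125331, 1631853797991016600, 5749622251945664950

@24  (24,4):2916342574750·4+15686335501→11681056634501, (24,5):96416888184100·5+2916342574750→485000783495250, (24,6):998969857983405·6+96416888184100→6090236036084530, (24,7):4382641999117305·7+998969857983405→31677463851804540, (24,8):9741955019900400·8+4382641999117305→82318282158320505
@25  (25,5):485000783495250·5+11681056634501→2436684974110751, (25,6):6090236036084530·6+485000783495250→37026417000002430, (25,7):31677463851804540·7+6090236036084530→227832482998716310, (25,8):82318282158320505·8+31677463851804540→690223721118368580
@26  (26,6):37026417000002430·6+2436684974110751→224595186974125331, (26,7):227832482998716310·7+37026417000002430→1631853797991016600, (26,8):690223721118368580·8+227832482998716310→5749622251945664950
Read S(26,6) = 224595186974125331, S(26,7) = 1631853797991016600, S(26,8) = 5749622251945664950.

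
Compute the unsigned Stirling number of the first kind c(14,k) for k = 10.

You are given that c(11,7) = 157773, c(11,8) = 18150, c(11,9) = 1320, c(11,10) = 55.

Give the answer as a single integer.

@12  (12,8):18150·11+157773→357423, (12,9):1320·11+18150→32670, (12,10):55·11+1320→1925
@13  (13,9):32670·12+357423→749463, (13,10):1925·12+32670→55770
@14  (14,10):55770·13+749463→1474473
Read c(14,10) = 1474473.

1474473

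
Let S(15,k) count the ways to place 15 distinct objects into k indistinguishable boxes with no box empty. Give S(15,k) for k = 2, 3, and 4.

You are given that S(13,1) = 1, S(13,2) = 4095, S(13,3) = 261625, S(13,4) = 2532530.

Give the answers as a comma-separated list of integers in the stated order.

[14] T[14,1]:1*1+0=1 · T[14,2]:2*4095+1=8191 · T[14,3]:3*261625+4095=788970 · T[14,4]:4*2532530+261625=10391745
[15] T[15,2]:2*8191+1=16383 · T[15,3]:3*788970+8191=2375101 · T[15,4]:4*10391745+788970=42355950
Read S(15,2) = 16383, S(15,3) = 2375101, S(15,4) = 42355950.

16383, 2375101, 42355950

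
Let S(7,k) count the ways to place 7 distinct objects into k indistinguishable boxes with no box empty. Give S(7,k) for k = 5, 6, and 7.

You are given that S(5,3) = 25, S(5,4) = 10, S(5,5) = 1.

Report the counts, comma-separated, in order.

140, 21, 1

r6: T_6,4=4×10+25=65; T_6,5=5×1+10=15; T_6,6=6×0+1=1
r7: T_7,5=5×15+65=140; T_7,6=6×1+15=21; T_7,7=7×0+1=1
Read S(7,5) = 140, S(7,6) = 21, S(7,7) = 1.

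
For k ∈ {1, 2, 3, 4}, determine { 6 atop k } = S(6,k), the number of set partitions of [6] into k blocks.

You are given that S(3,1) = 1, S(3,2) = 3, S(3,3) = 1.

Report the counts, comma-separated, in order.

1, 31, 90, 65

r4: T_4,1=1×1+0=1; T_4,2=2×3+1=7; T_4,3=3×1+3=6; T_4,4=4×0+1=1
r5: T_5,1=1×1+0=1; T_5,2=2×7+1=15; T_5,3=3×6+7=25; T_5,4=4×1+6=10
r6: T_6,1=1×1+0=1; T_6,2=2×15+1=31; T_6,3=3×25+15=90; T_6,4=4×10+25=65
Read S(6,1) = 1, S(6,2) = 31, S(6,3) = 90, S(6,4) = 65.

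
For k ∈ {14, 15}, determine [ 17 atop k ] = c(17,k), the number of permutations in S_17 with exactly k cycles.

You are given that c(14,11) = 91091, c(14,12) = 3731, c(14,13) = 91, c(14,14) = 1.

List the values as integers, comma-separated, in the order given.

i=15: T(15,12)=91091+14·3731=143325 | T(15,13)=3731+14·91=5005 | T(15,14)=91+14·1=105 | T(15,15)=1+14·0=1
i=16: T(16,13)=143325+15·5005=218400 | T(16,14)=5005+15·105=6580 | T(16,15)=105+15·1=120
i=17: T(17,14)=218400+16·6580=323680 | T(17,15)=6580+16·120=8500
Read c(17,14) = 323680, c(17,15) = 8500.

323680, 8500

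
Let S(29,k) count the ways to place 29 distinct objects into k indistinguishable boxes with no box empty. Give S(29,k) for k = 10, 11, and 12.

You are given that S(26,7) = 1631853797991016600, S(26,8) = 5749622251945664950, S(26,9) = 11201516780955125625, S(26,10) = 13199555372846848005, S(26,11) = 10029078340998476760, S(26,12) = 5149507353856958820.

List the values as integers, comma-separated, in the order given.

16392038075086211019625, 18059551225961878690915, 13326679652926121224470

@27  (27,8):5749622251945664950·8+1631853797991016600→47628831813556336200, (27,9):11201516780955125625·9+5749622251945664950→106563273280541795575, (27,10):13199555372846848005·10+11201516780955125625→143197070509423605675, (27,11):10029078340998476760·11+13199555372846848005→123519417123830092365, (27,12):5149507353856958820·12+10029078340998476760→71823166587281982600
@28  (28,9):106563273280541795575·9+47628831813556336200→1006698291338432496375, (28,10):143197070509423605675·10+106563273280541795575→1538533978374777852325, (28,11):123519417123830092365·11+143197070509423605675→1501910658871554621690, (28,12):71823166587281982600·12+123519417123830092365→985397416171213883565
@29  (29,10):1538533978374777852325·10+1006698291338432496375→16392038075086211019625, (29,11):1501910658871554621690·11+1538533978374777852325→18059551225961878690915, (29,12):985397416171213883565·12+1501910658871554621690→13326679652926121224470
Read S(29,10) = 16392038075086211019625, S(29,11) = 18059551225961878690915, S(29,12) = 13326679652926121224470.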